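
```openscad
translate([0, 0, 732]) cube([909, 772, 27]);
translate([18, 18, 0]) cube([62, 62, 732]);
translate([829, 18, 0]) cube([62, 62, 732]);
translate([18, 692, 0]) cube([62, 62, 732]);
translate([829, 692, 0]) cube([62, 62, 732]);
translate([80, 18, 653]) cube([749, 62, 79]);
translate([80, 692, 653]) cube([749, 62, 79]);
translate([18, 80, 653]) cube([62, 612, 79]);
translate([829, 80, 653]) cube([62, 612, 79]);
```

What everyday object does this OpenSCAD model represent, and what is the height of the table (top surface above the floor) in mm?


A table. The table height is 759 mm.

A 909×772×27 slab sits at z = 732 on four 62 mm square posts — a table. The top surface is at 732 + 27 = 759 mm.


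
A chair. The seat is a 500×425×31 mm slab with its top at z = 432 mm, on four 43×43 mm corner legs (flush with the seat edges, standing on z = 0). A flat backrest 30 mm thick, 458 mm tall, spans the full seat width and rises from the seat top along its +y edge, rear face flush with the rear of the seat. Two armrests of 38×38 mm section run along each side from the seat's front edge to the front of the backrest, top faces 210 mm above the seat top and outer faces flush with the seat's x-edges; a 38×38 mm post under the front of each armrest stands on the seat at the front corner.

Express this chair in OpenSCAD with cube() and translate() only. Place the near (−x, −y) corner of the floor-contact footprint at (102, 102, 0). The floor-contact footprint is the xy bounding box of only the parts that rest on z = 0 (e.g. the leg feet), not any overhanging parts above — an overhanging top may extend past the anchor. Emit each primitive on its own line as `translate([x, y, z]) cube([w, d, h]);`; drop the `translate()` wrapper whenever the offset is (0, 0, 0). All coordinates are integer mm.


translate([102, 102, 401]) cube([500, 425, 31]);
translate([102, 102, 0]) cube([43, 43, 401]);
translate([559, 102, 0]) cube([43, 43, 401]);
translate([102, 484, 0]) cube([43, 43, 401]);
translate([559, 484, 0]) cube([43, 43, 401]);
translate([102, 497, 432]) cube([500, 30, 458]);
translate([102, 102, 604]) cube([38, 395, 38]);
translate([564, 102, 604]) cube([38, 395, 38]);
translate([102, 102, 432]) cube([38, 38, 172]);
translate([564, 102, 432]) cube([38, 38, 172]);


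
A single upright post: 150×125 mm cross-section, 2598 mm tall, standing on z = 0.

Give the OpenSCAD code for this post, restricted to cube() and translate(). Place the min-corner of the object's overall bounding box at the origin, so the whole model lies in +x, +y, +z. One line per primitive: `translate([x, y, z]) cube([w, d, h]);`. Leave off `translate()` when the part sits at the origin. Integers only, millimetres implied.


cube([150, 125, 2598]);


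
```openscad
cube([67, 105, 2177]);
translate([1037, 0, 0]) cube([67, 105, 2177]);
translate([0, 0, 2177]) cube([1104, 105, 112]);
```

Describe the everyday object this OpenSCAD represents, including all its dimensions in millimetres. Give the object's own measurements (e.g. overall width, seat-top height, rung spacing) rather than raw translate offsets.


A door frame. The clear opening is 970 mm wide and 2177 mm high. Two 67 mm wide jambs, 105 mm deep, stand either side of the opening from the floor to the top of the opening. A 112 mm thick head sits across the top of both jambs, spanning the full outside width of the frame.


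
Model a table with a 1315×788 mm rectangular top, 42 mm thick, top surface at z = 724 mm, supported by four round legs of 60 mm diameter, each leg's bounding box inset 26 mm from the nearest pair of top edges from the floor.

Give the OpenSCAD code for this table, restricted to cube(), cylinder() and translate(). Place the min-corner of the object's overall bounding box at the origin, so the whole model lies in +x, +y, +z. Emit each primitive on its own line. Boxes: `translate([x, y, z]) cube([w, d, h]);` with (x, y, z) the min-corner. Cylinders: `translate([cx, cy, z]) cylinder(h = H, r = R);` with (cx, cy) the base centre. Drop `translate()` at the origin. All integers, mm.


translate([0, 0, 682]) cube([1315, 788, 42]);
translate([56, 56, 0]) cylinder(h = 682, r = 30);
translate([1259, 56, 0]) cylinder(h = 682, r = 30);
translate([56, 732, 0]) cylinder(h = 682, r = 30);
translate([1259, 732, 0]) cylinder(h = 682, r = 30);


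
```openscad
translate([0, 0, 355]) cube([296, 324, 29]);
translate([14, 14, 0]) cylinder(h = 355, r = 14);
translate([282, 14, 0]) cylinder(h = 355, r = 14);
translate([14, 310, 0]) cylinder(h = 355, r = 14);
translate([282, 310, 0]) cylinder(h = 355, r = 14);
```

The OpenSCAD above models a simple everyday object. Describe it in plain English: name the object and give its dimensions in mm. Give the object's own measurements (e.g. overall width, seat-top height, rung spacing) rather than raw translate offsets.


A four-legged stool. The seat is a 296×324×29 mm slab whose top surface is at z = 384 mm; four round legs, each 28 mm in diameter, run from the floor (z = 0) to the underside of the seat, each leg's axis is inset half a diameter from the nearest pair of seat edges (so the leg's bounding box is flush with the corner).


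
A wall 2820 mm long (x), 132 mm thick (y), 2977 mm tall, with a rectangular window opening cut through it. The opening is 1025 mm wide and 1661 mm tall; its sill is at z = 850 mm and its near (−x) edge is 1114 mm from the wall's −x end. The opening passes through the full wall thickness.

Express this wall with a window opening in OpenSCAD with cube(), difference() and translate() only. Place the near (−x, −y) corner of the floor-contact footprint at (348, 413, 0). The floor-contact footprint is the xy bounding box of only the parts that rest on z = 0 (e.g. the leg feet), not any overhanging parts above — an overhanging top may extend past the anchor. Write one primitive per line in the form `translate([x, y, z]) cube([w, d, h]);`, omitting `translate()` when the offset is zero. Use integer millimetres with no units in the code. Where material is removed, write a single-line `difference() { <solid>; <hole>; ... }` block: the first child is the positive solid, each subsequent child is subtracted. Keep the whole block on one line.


difference() { translate([348, 413, 0]) cube([2820, 132, 2977]); translate([1462, 413, 850]) cube([1025, 132, 1661]); }


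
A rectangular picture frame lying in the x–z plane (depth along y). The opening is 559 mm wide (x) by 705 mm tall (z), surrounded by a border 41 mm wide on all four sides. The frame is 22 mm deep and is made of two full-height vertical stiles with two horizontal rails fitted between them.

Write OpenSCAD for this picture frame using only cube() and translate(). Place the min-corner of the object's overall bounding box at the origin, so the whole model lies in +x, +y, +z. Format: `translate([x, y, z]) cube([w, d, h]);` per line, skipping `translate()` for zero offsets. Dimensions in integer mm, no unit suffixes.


cube([41, 22, 787]);
translate([600, 0, 0]) cube([41, 22, 787]);
translate([41, 0, 0]) cube([559, 22, 41]);
translate([41, 0, 746]) cube([559, 22, 41]);


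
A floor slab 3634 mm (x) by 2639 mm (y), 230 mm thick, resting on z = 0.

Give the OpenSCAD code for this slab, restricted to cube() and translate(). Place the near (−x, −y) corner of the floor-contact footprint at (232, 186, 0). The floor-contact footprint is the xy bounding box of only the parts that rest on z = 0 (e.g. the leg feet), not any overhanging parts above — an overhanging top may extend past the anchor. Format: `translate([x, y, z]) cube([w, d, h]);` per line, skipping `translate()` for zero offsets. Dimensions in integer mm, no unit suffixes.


translate([232, 186, 0]) cube([3634, 2639, 230]);


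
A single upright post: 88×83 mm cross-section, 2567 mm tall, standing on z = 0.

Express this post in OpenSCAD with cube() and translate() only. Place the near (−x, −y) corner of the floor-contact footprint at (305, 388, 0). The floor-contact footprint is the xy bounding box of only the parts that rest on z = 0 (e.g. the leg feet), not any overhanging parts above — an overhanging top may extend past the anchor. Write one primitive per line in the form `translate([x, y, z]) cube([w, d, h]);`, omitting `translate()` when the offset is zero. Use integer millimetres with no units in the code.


translate([305, 388, 0]) cube([88, 83, 2567]);


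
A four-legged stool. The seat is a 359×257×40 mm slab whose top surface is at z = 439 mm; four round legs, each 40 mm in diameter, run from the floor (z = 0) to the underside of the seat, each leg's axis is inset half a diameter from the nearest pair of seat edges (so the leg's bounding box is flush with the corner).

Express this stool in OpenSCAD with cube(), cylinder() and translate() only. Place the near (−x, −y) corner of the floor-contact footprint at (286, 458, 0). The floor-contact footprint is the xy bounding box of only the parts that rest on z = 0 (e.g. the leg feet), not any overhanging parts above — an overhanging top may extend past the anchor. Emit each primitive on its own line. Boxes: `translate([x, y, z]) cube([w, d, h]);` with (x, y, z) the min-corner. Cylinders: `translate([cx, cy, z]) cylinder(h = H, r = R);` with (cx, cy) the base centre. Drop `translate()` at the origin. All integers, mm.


translate([286, 458, 399]) cube([359, 257, 40]);
translate([306, 478, 0]) cylinder(h = 399, r = 20);
translate([625, 478, 0]) cylinder(h = 399, r = 20);
translate([306, 695, 0]) cylinder(h = 399, r = 20);
translate([625, 695, 0]) cylinder(h = 399, r = 20);


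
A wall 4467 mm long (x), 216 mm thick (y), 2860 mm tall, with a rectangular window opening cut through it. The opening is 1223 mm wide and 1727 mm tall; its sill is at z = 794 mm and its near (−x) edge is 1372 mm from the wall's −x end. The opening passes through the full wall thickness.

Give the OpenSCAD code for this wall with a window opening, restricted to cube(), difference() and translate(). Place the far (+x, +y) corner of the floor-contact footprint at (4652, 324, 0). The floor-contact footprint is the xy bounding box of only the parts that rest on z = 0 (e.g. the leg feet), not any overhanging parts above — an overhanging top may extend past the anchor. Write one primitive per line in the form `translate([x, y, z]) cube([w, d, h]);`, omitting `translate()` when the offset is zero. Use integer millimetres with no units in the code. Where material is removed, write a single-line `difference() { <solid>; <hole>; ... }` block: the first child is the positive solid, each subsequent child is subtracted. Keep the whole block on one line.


difference() { translate([185, 108, 0]) cube([4467, 216, 2860]); translate([1557, 108, 794]) cube([1223, 216, 1727]); }


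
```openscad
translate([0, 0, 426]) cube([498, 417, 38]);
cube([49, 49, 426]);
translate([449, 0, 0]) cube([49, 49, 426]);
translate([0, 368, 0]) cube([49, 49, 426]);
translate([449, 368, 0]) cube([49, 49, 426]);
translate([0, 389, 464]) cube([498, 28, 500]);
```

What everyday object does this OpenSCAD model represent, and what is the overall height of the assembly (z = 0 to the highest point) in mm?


A chair. The overall height is 964 mm.

A slab on four corner posts with a tall panel at the back — a chair. The seat slab sits at z = 426 with thickness 38, and the 500 mm backrest starts at the seat top, so the overall height is 426 + 38 + 500 = 964 mm.


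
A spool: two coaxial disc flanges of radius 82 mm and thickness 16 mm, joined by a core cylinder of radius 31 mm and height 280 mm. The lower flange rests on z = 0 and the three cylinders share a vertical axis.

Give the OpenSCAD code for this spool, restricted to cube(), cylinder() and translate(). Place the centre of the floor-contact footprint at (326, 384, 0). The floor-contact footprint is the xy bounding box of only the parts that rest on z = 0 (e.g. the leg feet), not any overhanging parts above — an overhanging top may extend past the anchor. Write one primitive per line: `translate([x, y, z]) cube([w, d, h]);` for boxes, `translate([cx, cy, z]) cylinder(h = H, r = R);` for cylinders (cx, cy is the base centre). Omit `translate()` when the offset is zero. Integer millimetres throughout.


translate([326, 384, 0]) cylinder(h = 16, r = 82);
translate([326, 384, 16]) cylinder(h = 280, r = 31);
translate([326, 384, 296]) cylinder(h = 16, r = 82);


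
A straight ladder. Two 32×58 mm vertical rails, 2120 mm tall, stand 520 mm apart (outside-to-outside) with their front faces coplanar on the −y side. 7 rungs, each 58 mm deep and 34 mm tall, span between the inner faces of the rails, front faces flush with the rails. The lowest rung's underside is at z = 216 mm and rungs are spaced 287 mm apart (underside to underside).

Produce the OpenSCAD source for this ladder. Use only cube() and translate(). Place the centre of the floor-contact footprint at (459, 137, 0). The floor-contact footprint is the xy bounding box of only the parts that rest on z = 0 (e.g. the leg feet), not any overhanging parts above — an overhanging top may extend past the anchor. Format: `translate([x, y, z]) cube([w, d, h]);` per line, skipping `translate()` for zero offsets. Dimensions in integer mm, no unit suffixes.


// rung span = 520 - 2*32 = 456
// rung[k] z = 216 + k*287
translate([199, 108, 0]) cube([32, 58, 2120]);
translate([687, 108, 0]) cube([32, 58, 2120]);
translate([231, 108, 216]) cube([456, 58, 34]);
translate([231, 108, 503]) cube([456, 58, 34]);
translate([231, 108, 790]) cube([456, 58, 34]);
translate([231, 108, 1077]) cube([456, 58, 34]);
translate([231, 108, 1364]) cube([456, 58, 34]);
translate([231, 108, 1651]) cube([456, 58, 34]);
translate([231, 108, 1938]) cube([456, 58, 34]);


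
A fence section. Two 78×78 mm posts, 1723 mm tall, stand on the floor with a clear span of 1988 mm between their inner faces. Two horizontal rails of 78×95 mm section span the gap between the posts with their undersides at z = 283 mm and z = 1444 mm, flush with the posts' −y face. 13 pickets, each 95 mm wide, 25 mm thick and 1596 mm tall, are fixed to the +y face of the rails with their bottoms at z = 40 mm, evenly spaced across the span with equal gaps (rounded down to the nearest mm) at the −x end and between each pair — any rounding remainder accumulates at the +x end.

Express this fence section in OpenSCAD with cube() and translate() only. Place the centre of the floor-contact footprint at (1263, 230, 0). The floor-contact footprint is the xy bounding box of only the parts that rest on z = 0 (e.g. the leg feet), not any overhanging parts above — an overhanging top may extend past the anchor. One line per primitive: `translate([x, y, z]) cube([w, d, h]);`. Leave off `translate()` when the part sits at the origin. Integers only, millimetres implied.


translate([191, 191, 0]) cube([78, 78, 1723]);
translate([2257, 191, 0]) cube([78, 78, 1723]);
translate([269, 191, 283]) cube([1988, 78, 95]);
translate([269, 191, 1444]) cube([1988, 78, 95]);
translate([322, 269, 40]) cube([95, 25, 1596]);
translate([470, 269, 40]) cube([95, 25, 1596]);
translate([618, 269, 40]) cube([95, 25, 1596]);
translate([766, 269, 40]) cube([95, 25, 1596]);
translate([914, 269, 40]) cube([95, 25, 1596]);
translate([1062, 269, 40]) cube([95, 25, 1596]);
translate([1210, 269, 40]) cube([95, 25, 1596]);
translate([1358, 269, 40]) cube([95, 25, 1596]);
translate([1506, 269, 40]) cube([95, 25, 1596]);
translate([1654, 269, 40]) cube([95, 25, 1596]);
translate([1802, 269, 40]) cube([95, 25, 1596]);
translate([1950, 269, 40]) cube([95, 25, 1596]);
translate([2098, 269, 40]) cube([95, 25, 1596]);


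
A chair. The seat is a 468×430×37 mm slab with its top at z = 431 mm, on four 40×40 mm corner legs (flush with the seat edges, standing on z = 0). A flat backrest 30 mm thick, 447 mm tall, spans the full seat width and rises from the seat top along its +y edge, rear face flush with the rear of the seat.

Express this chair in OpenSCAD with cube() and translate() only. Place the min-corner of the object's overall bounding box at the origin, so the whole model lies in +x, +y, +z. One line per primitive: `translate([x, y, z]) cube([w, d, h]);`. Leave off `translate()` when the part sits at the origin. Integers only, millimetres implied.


translate([0, 0, 394]) cube([468, 430, 37]);
cube([40, 40, 394]);
translate([428, 0, 0]) cube([40, 40, 394]);
translate([0, 390, 0]) cube([40, 40, 394]);
translate([428, 390, 0]) cube([40, 40, 394]);
translate([0, 400, 431]) cube([468, 30, 447]);


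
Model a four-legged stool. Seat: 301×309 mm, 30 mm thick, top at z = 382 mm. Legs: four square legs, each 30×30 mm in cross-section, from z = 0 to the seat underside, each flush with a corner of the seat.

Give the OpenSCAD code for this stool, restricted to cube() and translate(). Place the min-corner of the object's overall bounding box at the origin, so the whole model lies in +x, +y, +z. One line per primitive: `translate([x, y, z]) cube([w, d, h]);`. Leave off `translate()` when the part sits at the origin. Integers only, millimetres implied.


translate([0, 0, 352]) cube([301, 309, 30]);
cube([30, 30, 352]);
translate([271, 0, 0]) cube([30, 30, 352]);
translate([0, 279, 0]) cube([30, 30, 352]);
translate([271, 279, 0]) cube([30, 30, 352]);


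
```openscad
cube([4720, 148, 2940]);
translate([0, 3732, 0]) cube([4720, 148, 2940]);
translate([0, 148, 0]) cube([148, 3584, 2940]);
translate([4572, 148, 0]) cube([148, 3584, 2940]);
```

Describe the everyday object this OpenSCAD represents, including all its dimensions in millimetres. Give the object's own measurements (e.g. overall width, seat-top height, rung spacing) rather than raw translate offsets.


The wall frame of a small rectangular building: four walls, each 2940 mm tall and 148 mm thick, enclosing a footprint 4720 mm (x) by 3880 mm (y) outside-to-outside, with no floor or roof. The front and back walls (the −y and +y sides) span the full width; the two side walls fit between them.


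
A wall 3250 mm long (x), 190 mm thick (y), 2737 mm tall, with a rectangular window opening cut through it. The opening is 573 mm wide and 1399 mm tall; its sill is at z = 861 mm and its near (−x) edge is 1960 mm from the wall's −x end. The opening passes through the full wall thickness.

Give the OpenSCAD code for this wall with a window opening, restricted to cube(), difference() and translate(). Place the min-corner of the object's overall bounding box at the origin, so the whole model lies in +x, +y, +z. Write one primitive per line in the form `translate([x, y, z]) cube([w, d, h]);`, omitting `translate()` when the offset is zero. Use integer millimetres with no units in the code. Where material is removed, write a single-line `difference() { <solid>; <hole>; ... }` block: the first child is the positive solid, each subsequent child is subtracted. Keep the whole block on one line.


difference() { cube([3250, 190, 2737]); translate([1960, 0, 861]) cube([573, 190, 1399]); }


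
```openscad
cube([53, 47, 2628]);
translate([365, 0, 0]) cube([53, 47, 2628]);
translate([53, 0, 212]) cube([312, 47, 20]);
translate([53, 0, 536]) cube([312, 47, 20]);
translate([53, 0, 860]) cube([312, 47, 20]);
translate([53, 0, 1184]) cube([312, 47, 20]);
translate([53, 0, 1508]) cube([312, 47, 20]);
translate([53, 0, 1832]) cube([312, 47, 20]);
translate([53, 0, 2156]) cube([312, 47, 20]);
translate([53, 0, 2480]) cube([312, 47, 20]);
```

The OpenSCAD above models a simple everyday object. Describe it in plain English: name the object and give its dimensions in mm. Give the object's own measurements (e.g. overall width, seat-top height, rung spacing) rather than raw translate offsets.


A straight ladder. Two 53×47 mm vertical rails, 2628 mm tall, stand 418 mm apart (outside-to-outside) with their front faces coplanar on the −y side. 8 rungs, each 47 mm deep and 20 mm tall, span between the inner faces of the rails, front faces flush with the rails. The lowest rung's underside is at z = 212 mm and rungs are spaced 324 mm apart (underside to underside).


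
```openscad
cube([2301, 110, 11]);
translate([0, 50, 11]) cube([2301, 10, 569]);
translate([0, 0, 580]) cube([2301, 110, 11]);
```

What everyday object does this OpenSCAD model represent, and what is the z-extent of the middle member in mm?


An I-beam. The web height is 569 mm.

Two wide flanges with a thin centred web — an I-beam. Overall 591 mm minus two 11 mm flanges gives a web of 591 − 2·11 = 569 mm.


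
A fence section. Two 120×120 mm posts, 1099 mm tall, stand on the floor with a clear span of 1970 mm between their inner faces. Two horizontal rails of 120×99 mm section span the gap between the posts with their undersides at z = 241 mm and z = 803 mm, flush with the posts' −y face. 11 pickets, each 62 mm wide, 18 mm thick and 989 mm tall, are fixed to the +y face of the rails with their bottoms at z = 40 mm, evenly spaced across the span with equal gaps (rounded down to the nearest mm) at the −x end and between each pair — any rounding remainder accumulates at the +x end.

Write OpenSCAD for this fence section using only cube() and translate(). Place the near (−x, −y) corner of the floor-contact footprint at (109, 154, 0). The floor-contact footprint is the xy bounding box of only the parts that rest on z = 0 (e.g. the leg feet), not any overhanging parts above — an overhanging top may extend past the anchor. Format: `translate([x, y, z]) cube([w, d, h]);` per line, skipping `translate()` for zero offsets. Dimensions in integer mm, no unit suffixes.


translate([109, 154, 0]) cube([120, 120, 1099]);
translate([2199, 154, 0]) cube([120, 120, 1099]);
translate([229, 154, 241]) cube([1970, 120, 99]);
translate([229, 154, 803]) cube([1970, 120, 99]);
translate([336, 274, 40]) cube([62, 18, 989]);
translate([505, 274, 40]) cube([62, 18, 989]);
translate([674, 274, 40]) cube([62, 18, 989]);
translate([843, 274, 40]) cube([62, 18, 989]);
translate([1012, 274, 40]) cube([62, 18, 989]);
translate([1181, 274, 40]) cube([62, 18, 989]);
translate([1350, 274, 40]) cube([62, 18, 989]);
translate([1519, 274, 40]) cube([62, 18, 989]);
translate([1688, 274, 40]) cube([62, 18, 989]);
translate([1857, 274, 40]) cube([62, 18, 989]);
translate([2026, 274, 40]) cube([62, 18, 989]);


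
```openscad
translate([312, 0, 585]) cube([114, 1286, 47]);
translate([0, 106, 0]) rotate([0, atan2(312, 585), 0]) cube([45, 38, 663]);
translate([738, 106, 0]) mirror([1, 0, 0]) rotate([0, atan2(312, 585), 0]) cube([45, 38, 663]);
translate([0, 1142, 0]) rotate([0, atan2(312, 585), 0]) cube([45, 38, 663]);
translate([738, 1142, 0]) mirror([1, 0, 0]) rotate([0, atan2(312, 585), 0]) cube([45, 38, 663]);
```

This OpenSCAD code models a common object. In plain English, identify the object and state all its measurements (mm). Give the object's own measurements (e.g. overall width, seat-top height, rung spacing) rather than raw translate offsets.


A sawhorse. A 114×1286×47 mm beam (x, y, z) sits on two A-frame leg pairs. Each pair is two raked legs of 45×38 mm section (38 mm along y) splaying symmetrically in x. Each leg rises 585 mm vertically over 312 mm of horizontal reach and is 663 mm long along its own axis. Every leg's outer bottom edge rests on the floor and its outer top edge meets a bottom edge of the beam — the left legs (tilting toward +x) meet the beam's −x bottom edge, the right legs (their mirror images, tilting toward −x) meet its +x bottom edge — so the leg tops tuck under the beam, the beam's underside is 585 mm above the floor, and the feet are 738 mm apart outside-to-outside with the beam centred between them. The two leg pairs are set in 106 mm from either end of the beam.


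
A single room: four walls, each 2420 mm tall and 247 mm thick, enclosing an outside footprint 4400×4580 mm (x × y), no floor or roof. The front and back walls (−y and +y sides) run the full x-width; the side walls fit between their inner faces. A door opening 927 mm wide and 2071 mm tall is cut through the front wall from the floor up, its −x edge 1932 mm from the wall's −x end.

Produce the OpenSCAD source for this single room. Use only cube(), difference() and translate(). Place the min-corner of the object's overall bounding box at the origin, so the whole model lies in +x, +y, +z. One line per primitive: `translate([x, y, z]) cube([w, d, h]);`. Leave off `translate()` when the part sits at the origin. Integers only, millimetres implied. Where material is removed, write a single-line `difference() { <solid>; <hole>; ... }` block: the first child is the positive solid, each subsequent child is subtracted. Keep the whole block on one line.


difference() { cube([4400, 247, 2420]); translate([1932, 0, 0]) cube([927, 247, 2071]); }
translate([0, 4333, 0]) cube([4400, 247, 2420]);
translate([0, 247, 0]) cube([247, 4086, 2420]);
translate([4153, 247, 0]) cube([247, 4086, 2420]);


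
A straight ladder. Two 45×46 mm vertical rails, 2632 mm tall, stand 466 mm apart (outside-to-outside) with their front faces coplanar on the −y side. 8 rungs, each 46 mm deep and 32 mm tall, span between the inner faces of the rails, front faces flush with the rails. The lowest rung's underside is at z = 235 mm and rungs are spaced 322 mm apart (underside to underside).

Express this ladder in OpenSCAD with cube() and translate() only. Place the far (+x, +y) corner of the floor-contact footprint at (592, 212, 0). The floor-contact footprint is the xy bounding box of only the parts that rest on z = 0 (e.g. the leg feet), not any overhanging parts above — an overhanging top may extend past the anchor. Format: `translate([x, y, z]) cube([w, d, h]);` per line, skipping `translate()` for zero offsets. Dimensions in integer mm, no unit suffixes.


// rung span = 466 - 2*45 = 376
// rung[k] z = 235 + k*322
translate([126, 166, 0]) cube([45, 46, 2632]);
translate([547, 166, 0]) cube([45, 46, 2632]);
translate([171, 166, 235]) cube([376, 46, 32]);
translate([171, 166, 557]) cube([376, 46, 32]);
translate([171, 166, 879]) cube([376, 46, 32]);
translate([171, 166, 1201]) cube([376, 46, 32]);
translate([171, 166, 1523]) cube([376, 46, 32]);
translate([171, 166, 1845]) cube([376, 46, 32]);
translate([171, 166, 2167]) cube([376, 46, 32]);
translate([171, 166, 2489]) cube([376, 46, 32]);


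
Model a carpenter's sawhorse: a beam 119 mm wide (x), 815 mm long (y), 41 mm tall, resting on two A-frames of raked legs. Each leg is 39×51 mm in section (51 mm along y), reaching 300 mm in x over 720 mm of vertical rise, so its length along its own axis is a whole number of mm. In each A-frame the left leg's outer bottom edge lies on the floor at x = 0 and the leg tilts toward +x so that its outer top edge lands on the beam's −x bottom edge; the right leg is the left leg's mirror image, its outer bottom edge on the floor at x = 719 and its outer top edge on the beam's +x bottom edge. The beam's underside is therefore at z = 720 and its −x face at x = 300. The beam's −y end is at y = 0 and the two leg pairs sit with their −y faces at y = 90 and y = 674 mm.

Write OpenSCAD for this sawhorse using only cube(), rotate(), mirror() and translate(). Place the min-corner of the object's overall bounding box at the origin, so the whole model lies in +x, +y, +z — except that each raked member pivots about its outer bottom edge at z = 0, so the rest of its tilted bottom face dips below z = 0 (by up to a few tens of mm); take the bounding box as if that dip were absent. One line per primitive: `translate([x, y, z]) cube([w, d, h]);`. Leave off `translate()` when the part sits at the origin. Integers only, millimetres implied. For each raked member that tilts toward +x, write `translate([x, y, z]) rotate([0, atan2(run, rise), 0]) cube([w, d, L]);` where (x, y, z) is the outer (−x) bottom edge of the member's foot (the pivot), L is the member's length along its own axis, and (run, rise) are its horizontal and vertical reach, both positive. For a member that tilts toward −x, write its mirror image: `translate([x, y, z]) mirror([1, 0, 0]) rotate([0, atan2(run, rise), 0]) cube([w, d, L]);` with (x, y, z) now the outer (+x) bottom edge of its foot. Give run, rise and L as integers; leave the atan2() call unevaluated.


translate([300, 0, 720]) cube([119, 815, 41]);
translate([0, 90, 0]) rotate([0, atan2(300, 720), 0]) cube([39, 51, 780]);
translate([719, 90, 0]) mirror([1, 0, 0]) rotate([0, atan2(300, 720), 0]) cube([39, 51, 780]);
translate([0, 674, 0]) rotate([0, atan2(300, 720), 0]) cube([39, 51, 780]);
translate([719, 674, 0]) mirror([1, 0, 0]) rotate([0, atan2(300, 720), 0]) cube([39, 51, 780]);


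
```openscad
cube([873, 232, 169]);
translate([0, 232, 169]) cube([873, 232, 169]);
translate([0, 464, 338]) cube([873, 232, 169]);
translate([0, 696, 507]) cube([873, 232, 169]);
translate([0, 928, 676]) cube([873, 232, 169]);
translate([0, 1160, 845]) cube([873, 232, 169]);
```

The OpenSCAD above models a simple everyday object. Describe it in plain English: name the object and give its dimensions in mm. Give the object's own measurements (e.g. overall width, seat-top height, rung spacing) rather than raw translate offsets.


A straight staircase of 6 solid steps. Each step is 873 mm wide (x), 232 mm deep (y, the going) and 169 mm tall (the rise). The first step rests on the floor; each subsequent step sits one going further in +y and one rise higher in +z, directly behind and above the previous step with no overlap.


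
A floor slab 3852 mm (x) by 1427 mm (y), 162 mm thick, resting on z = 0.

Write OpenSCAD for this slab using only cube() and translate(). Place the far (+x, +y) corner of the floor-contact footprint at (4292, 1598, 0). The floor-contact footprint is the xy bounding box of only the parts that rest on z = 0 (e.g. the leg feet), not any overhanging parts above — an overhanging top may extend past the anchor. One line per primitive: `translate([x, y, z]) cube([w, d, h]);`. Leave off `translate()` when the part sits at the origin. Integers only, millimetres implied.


translate([440, 171, 0]) cube([3852, 1427, 162]);


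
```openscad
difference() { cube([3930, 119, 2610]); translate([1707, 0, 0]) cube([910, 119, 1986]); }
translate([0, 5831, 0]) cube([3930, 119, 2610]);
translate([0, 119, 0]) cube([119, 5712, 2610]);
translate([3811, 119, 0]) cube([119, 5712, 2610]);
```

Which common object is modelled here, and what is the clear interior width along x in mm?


A single room. The interior width is 3692 mm.

Four walls enclosing a rectangle with a door in the front wall — a room. Outside width 3930 minus two 119 mm walls gives 3692 mm.


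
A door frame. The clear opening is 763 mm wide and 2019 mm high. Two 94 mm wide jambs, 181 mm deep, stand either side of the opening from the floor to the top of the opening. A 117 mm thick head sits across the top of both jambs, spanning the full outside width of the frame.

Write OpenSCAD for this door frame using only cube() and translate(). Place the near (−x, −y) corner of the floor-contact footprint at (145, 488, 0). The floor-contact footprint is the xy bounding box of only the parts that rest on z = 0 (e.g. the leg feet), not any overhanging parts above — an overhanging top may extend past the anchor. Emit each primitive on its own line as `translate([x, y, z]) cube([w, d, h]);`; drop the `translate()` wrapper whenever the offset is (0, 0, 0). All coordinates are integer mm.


translate([145, 488, 0]) cube([94, 181, 2019]);
translate([1002, 488, 0]) cube([94, 181, 2019]);
translate([145, 488, 2019]) cube([951, 181, 117]);


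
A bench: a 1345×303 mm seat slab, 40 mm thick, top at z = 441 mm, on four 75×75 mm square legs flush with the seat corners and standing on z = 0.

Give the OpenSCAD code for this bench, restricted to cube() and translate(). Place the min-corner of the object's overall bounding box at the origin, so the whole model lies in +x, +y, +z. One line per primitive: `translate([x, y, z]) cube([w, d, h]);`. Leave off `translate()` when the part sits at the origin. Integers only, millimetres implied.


translate([0, 0, 401]) cube([1345, 303, 40]);
cube([75, 75, 401]);
translate([0, 228, 0]) cube([75, 75, 401]);
translate([1270, 0, 0]) cube([75, 75, 401]);
translate([1270, 228, 0]) cube([75, 75, 401]);


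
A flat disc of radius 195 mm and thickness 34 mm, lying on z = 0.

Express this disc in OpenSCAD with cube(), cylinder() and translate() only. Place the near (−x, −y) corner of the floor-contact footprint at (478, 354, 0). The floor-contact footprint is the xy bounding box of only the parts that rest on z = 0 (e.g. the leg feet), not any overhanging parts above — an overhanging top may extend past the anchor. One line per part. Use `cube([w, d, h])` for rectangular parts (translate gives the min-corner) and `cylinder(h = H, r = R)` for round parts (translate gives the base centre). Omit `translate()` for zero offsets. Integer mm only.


translate([673, 549, 0]) cylinder(h = 34, r = 195);


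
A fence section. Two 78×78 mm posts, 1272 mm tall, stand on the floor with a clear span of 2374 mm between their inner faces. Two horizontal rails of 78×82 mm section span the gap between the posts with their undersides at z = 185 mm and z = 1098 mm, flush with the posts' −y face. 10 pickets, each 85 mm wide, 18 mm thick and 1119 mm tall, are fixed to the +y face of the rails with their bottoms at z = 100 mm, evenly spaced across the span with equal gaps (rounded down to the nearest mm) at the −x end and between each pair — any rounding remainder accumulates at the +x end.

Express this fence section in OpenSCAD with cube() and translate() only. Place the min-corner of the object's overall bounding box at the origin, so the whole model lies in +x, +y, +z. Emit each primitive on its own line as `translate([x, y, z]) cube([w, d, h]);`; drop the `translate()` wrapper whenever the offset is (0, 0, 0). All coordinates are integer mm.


cube([78, 78, 1272]);
translate([2452, 0, 0]) cube([78, 78, 1272]);
translate([78, 0, 185]) cube([2374, 78, 82]);
translate([78, 0, 1098]) cube([2374, 78, 82]);
translate([216, 78, 100]) cube([85, 18, 1119]);
translate([439, 78, 100]) cube([85, 18, 1119]);
translate([662, 78, 100]) cube([85, 18, 1119]);
translate([885, 78, 100]) cube([85, 18, 1119]);
translate([1108, 78, 100]) cube([85, 18, 1119]);
translate([1331, 78, 100]) cube([85, 18, 1119]);
translate([1554, 78, 100]) cube([85, 18, 1119]);
translate([1777, 78, 100]) cube([85, 18, 1119]);
translate([2000, 78, 100]) cube([85, 18, 1119]);
translate([2223, 78, 100]) cube([85, 18, 1119]);


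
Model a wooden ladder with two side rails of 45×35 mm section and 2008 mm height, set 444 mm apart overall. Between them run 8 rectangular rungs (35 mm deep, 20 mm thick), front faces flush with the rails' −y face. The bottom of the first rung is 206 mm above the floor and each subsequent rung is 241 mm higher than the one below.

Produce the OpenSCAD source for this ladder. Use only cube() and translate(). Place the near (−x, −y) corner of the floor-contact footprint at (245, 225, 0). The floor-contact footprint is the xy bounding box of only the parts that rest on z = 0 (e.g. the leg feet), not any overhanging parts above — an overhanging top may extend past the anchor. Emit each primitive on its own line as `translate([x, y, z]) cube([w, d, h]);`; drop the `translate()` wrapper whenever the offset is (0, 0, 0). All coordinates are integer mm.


translate([245, 225, 0]) cube([45, 35, 2008]);
translate([644, 225, 0]) cube([45, 35, 2008]);
translate([290, 225, 206]) cube([354, 35, 20]);
translate([290, 225, 447]) cube([354, 35, 20]);
translate([290, 225, 688]) cube([354, 35, 20]);
translate([290, 225, 929]) cube([354, 35, 20]);
translate([290, 225, 1170]) cube([354, 35, 20]);
translate([290, 225, 1411]) cube([354, 35, 20]);
translate([290, 225, 1652]) cube([354, 35, 20]);
translate([290, 225, 1893]) cube([354, 35, 20]);


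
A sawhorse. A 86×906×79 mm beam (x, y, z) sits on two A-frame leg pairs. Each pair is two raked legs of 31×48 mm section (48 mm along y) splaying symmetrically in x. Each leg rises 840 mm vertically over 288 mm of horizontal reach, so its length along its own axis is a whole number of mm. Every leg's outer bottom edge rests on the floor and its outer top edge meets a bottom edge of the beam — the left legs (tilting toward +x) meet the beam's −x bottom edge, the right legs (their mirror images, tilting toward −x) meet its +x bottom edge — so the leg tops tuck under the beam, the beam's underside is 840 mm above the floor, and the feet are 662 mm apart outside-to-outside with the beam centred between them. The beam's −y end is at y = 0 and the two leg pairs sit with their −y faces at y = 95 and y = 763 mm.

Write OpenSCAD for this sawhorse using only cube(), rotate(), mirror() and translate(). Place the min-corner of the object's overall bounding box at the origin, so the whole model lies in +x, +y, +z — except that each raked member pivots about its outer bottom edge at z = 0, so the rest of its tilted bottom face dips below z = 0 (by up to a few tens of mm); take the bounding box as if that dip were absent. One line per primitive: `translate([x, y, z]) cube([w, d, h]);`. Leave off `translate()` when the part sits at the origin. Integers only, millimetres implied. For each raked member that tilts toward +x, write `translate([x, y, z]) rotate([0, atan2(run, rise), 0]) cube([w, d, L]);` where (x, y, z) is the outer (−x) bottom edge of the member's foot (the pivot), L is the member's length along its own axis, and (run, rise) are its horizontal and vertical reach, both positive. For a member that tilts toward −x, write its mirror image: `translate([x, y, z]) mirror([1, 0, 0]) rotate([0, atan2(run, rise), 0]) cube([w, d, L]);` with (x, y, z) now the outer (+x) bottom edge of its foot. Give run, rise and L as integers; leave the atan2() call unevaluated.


translate([288, 0, 840]) cube([86, 906, 79]);
translate([0, 95, 0]) rotate([0, atan2(288, 840), 0]) cube([31, 48, 888]);
translate([662, 95, 0]) mirror([1, 0, 0]) rotate([0, atan2(288, 840), 0]) cube([31, 48, 888]);
translate([0, 763, 0]) rotate([0, atan2(288, 840), 0]) cube([31, 48, 888]);
translate([662, 763, 0]) mirror([1, 0, 0]) rotate([0, atan2(288, 840), 0]) cube([31, 48, 888]);


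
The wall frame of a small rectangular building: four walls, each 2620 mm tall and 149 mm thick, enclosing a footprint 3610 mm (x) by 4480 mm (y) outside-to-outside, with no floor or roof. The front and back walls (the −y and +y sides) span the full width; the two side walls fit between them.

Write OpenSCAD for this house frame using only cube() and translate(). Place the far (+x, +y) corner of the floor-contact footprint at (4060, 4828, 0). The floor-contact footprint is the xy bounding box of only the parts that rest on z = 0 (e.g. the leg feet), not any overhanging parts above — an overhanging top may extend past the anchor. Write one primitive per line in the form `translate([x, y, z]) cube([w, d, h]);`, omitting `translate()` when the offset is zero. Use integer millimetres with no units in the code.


translate([450, 348, 0]) cube([3610, 149, 2620]);
translate([450, 4679, 0]) cube([3610, 149, 2620]);
translate([450, 497, 0]) cube([149, 4182, 2620]);
translate([3911, 497, 0]) cube([149, 4182, 2620]);


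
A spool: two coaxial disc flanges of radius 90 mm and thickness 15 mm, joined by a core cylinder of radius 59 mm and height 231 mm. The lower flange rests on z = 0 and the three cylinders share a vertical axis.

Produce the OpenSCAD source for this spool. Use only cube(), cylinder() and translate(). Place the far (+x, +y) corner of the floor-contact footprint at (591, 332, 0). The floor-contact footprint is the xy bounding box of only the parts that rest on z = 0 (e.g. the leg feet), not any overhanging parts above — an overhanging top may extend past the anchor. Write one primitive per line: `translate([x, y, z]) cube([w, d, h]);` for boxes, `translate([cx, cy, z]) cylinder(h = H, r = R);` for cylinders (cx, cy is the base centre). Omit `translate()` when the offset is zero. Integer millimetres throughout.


translate([501, 242, 0]) cylinder(h = 15, r = 90);
translate([501, 242, 15]) cylinder(h = 231, r = 59);
translate([501, 242, 246]) cylinder(h = 15, r = 90);
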